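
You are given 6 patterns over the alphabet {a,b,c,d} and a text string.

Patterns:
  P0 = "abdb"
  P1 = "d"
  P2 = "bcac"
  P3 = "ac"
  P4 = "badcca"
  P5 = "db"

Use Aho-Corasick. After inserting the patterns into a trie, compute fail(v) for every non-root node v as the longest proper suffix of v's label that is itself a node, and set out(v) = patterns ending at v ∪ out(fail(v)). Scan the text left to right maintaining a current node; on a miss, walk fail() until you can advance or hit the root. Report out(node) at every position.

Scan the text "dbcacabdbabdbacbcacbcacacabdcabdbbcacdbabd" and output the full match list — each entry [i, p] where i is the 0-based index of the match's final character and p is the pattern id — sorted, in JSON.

Construct AC machine:
Trie nodes:
  0='ε' goto a→1 b→6 d→5
  1='a' goto b→2 c→10
  2='ab' goto d→3
  3='abd' goto b→4
  4='abdb' goto ·  ←P0
  5='d' goto b→16  ←P1
  6='b' goto a→11 c→7
  7='bc' goto a→8
  8='bca' goto c→9
  9='bcac' goto ·  ←P2
  10='ac' goto ·  ←P3
  11='ba' goto d→12
  12='bad' goto c→13
  13='badc' goto c→14
  14='badcc' goto a→15
  15='badcca' goto ·  ←P4
  16='db' goto ·  ←P5

Failure links (BFS by depth):
  fail(1) 'a': from fail(0)=0 chase 'a': 0 ⇒ 0;  out=∅∪out(0)=∅
  fail(5) 'd': from fail(0)=0 chase 'd': 0 ⇒ 0;  out={1}∪out(0)={1}
  fail(6) 'b': from fail(0)=0 chase 'b': 0 ⇒ 0;  out=∅∪out(0)=∅
  fail(2) 'ab': from fail(1)=0 chase 'b': 0 ⇒ 6;  out=∅∪out(6)=∅
  fail(7) 'bc': from fail(6)=0 chase 'c': 0 ⇒ 0;  out=∅∪out(0)=∅
  fail(10) 'ac': from fail(1)=0 chase 'c': 0 ⇒ 0;  out={3}∪out(0)={3}
  fail(11) 'ba': from fail(6)=0 chase 'a': 0 ⇒ 1;  out=∅∪out(1)=∅
  fail(16) 'db': from fail(5)=0 chase 'b': 0 ⇒ 6;  out={5}∪out(6)={5}
  fail(3) 'abd': from fail(2)=6 chase 'd': 6→0 ⇒ 5;  out=∅∪out(5)={1}
  fail(8) 'bca': from fail(7)=0 chase 'a': 0 ⇒ 1;  out=∅∪out(1)=∅
  fail(12) 'bad': from fail(11)=1 chase 'd': 1→0 ⇒ 5;  out=∅∪out(5)={1}
  fail(4) 'abdb': from fail(3)=5 chase 'b': 5 ⇒ 16;  out={0}∪out(16)={0,5}
  fail(9) 'bcac': from fail(8)=1 chase 'c': 1 ⇒ 10;  out={2}∪out(10)={2,3}
  fail(13) 'badc': from fail(12)=5 chase 'c': 5→0 ⇒ 0;  out=∅∪out(0)=∅
  fail(14) 'badcc': from fail(13)=0 chase 'c': 0 ⇒ 0;  out=∅∪out(0)=∅
  fail(15) 'badcca': from fail(14)=0 chase 'a': 0 ⇒ 1;  out={4}∪out(1)={4}

Scan:
pos 0 'd': at 5  ** P1@[0:0]
pos 1 'b': at 16  ** P5@[0:1]
pos 2 'c': at 7 (fail-walked)
pos 3 'a': at 8
pos 4 'c': at 9  ** P2@[1:4],P3@[3:4]
pos 5 'a': at 1 (fail-walked)
pos 6 'b': at 2
pos 7 'd': at 3  ** P1@[7:7]
pos 8 'b': at 4  ** P0@[5:8],P5@[7:8]
pos 9 'a': at 11 (fail-walked)
pos 10 'b': at 2 (fail-walked)
pos 11 'd': at 3  ** P1@[11:11]
pos 12 'b': at 4  ** P0@[9:12],P5@[11:12]
pos 13 'a': at 11 (fail-walked)
pos 14 'c': at 10 (fail-walked)  ** P3@[13:14]
pos 15 'b': at 6 (fail-walked)
pos 16 'c': at 7
pos 17 'a': at 8
pos 18 'c': at 9  ** P2@[15:18],P3@[17:18]
pos 19 'b': at 6 (fail-walked)
pos 20 'c': at 7
pos 21 'a': at 8
pos 22 'c': at 9  ** P2@[19:22],P3@[21:22]
pos 23 'a': at 1 (fail-walked)
pos 24 'c': at 10  ** P3@[23:24]
pos 25 'a': at 1 (fail-walked)
pos 26 'b': at 2
pos 27 'd': at 3  ** P1@[27:27]
pos 28 'c': at 0 (fail-walked)
pos 29 'a': at 1
pos 30 'b': at 2
pos 31 'd': at 3  ** P1@[31:31]
pos 32 'b': at 4  ** P0@[29:32],P5@[31:32]
pos 33 'b': at 6 (fail-walked)
pos 34 'c': at 7
pos 35 'a': at 8
pos 36 'c': at 9  ** P2@[33:36],P3@[35:36]
pos 37 'd': at 5 (fail-walked)  ** P1@[37:37]
pos 38 'b': at 16  ** P5@[37:38]
pos 39 'a': at 11 (fail-walked)
pos 40 'b': at 2 (fail-walked)
pos 41 'd': at 3  ** P1@[41:41]

Matches: [[0,1],[1,5],[4,2],[4,3],[7,1],[8,0],[8,5],[11,1],[12,0],[12,5],[14,3],[18,2],[18,3],[22,2],[22,3],[24,3],[27,1],[31,1],[32,0],[32,5],[36,2],[36,3],[37,1],[38,5],[41,1]]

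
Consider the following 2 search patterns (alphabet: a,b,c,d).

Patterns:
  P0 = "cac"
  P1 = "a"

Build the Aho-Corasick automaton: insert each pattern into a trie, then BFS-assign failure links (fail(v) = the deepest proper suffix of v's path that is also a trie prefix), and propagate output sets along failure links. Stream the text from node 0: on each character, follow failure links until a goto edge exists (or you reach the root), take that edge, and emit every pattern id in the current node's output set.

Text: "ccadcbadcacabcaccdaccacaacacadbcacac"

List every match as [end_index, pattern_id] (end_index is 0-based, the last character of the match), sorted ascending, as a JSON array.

Build:
Trie nodes:
  0='ε' goto a→4 c→1
  1='c' goto a→2
  2='ca' goto c→3
  3='cac' goto ·  [P0 ends]
  4='a' goto ·  [P1 ends]

Failure links (BFS by depth):
  fail(1) 'c': from fail(0)=0 chase 'c': 0 ⇒ 0;  out=∅∪out(0)=∅
  fail(4) 'a': from fail(0)=0 chase 'a': 0 ⇒ 0;  out={1}∪out(0)={1}
  fail(2) 'ca': from fail(1)=0 chase 'a': 0 ⇒ 4;  out=∅∪out(4)={1}
  fail(3) 'cac': from fail(2)=4 chase 'c': 4→0 ⇒ 1;  out={0}∪out(1)={0}

Scan:
i=0 'c': node 0→1
i=1 'c': node 1→1 (via fail)
i=2 'a': node 1→2  → match P1@[2:2]
i=3 'd': node 2→0 (via fail)
i=4 'c': node 0→1
i=5 'b': node 1→0 (via fail)
i=6 'a': node 0→4  → match P1@[6:6]
i=7 'd': node 4→0 (via fail)
i=8 'c': node 0→1
i=9 'a': node 1→2  → match P1@[9:9]
i=10 'c': node 2→3  → match P0@[8:10]
i=11 'a': node 3→2 (via fail)  → match P1@[11:11]
i=12 'b': node 2→0 (via fail)
i=13 'c': node 0→1
i=14 'a': node 1→2  → match P1@[14:14]
i=15 'c': node 2→3  → match P0@[13:15]
i=16 'c': node 3→1 (via fail)
i=17 'd': node 1→0 (via fail)
i=18 'a': node 0→4  → match P1@[18:18]
i=19 'c': node 4→1 (via fail)
i=20 'c': node 1→1 (via fail)
i=21 'a': node 1→2  → match P1@[21:21]
i=22 'c': node 2→3  → match P0@[20:22]
i=23 'a': node 3→2 (via fail)  → match P1@[23:23]
i=24 'a': node 2→4 (via fail)  → match P1@[24:24]
i=25 'c': node 4→1 (via fail)
i=26 'a': node 1→2  → match P1@[26:26]
i=27 'c': node 2→3  → match P0@[25:27]
i=28 'a': node 3→2 (via fail)  → match P1@[28:28]
i=29 'd': node 2→0 (via fail)
i=30 'b': node 0→0
i=31 'c': node 0→1
i=32 'a': node 1→2  → match P1@[32:32]
i=33 'c': node 2→3  → match P0@[31:33]
i=34 'a': node 3→2 (via fail)  → match P1@[34:34]
i=35 'c': node 2→3  → match P0@[33:35]

All matches (sorted): [[2,1],[6,1],[9,1],[10,0],[11,1],[14,1],[15,0],[18,1],[21,1],[22,0],[23,1],[24,1],[26,1],[27,0],[28,1],[32,1],[33,0],[34,1],[35,0]]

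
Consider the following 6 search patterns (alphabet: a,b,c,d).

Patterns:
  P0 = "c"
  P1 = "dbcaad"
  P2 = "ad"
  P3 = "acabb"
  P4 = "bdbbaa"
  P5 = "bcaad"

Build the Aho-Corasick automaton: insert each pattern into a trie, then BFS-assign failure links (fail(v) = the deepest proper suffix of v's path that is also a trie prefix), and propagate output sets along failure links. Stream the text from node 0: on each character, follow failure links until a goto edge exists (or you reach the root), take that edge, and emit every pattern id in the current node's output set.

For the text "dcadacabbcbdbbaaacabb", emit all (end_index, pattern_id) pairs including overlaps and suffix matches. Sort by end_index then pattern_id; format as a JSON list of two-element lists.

Construct AC machine:
Trie (insert patterns):
  0='ε' goto a→8 b→14 c→1 d→2
  1='c' goto ·  ←P0
  2='d' goto b→3
  3='db' goto c→4
  4='dbc' goto a→5
  5='dbca' goto a→6
  6='dbcaa' goto d→7
  7='dbcaad' goto ·  ←P1
  8='a' goto c→10 d→9
  9='ad' goto ·  ←P2
  10='ac' goto a→11
  11='aca' goto b→12
  12='acab' goto b→13
  13='acabb' goto ·  ←P3
  14='b' goto c→20 d→15
  15='bd' goto b→16
  16='bdb' goto b→17
  17='bdbb' goto a→18
  18='bdbba' goto a→19
  19='bdbbaa' goto ·  ←P4
  20='bc' goto a→21
  21='bca' goto a→22
  22='bcaa' goto d→23
  23='bcaad' goto ·  ←P5

Failure links (BFS by depth):
  fail(1) 'c': from fail(0)=0 chase 'c': 0 ⇒ 0;  out={0}∪out(0)={0}
  fail(2) 'd': from fail(0)=0 chase 'd': 0 ⇒ 0;  out=∅∪out(0)=∅
  fail(8) 'a': from fail(0)=0 chase 'a': 0 ⇒ 0;  out=∅∪out(0)=∅
  fail(14) 'b': from fail(0)=0 chase 'b': 0 ⇒ 0;  out=∅∪out(0)=∅
  fail(3) 'db': from fail(2)=0 chase 'b': 0 ⇒ 14;  out=∅∪out(14)=∅
  fail(9) 'ad': from fail(8)=0 chase 'd': 0 ⇒ 2;  out={2}∪out(2)={2}
  fail(10) 'ac': from fail(8)=0 chase 'c': 0 ⇒ 1;  out=∅∪out(1)={0}
  fail(15) 'bd': from fail(14)=0 chase 'd': 0 ⇒ 2;  out=∅∪out(2)=∅
  fail(20) 'bc': from fail(14)=0 chase 'c': 0 ⇒ 1;  out=∅∪out(1)={0}
  fail(4) 'dbc': from fail(3)=14 chase 'c': 14 ⇒ 20;  out=∅∪out(20)={0}
  fail(11) 'aca': from fail(10)=1 chase 'a': 1→0 ⇒ 8;  out=∅∪out(8)=∅
  fail(16) 'bdb': from fail(15)=2 chase 'b': 2 ⇒ 3;  out=∅∪out(3)=∅
  fail(21) 'bca': from fail(20)=1 chase 'a': 1→0 ⇒ 8;  out=∅∪out(8)=∅
  fail(5) 'dbca': from fail(4)=20 chase 'a': 20 ⇒ 21;  out=∅∪out(21)=∅
  fail(12) 'acab': from fail(11)=8 chase 'b': 8→0 ⇒ 14;  out=∅∪out(14)=∅
  fail(17) 'bdbb': from fail(16)=3 chase 'b': 3→14→0 ⇒ 14;  out=∅∪out(14)=∅
  fail(22) 'bcaa': from fail(21)=8 chase 'a': 8→0 ⇒ 8;  out=∅∪out(8)=∅
  fail(6) 'dbcaa': from fail(5)=21 chase 'a': 21 ⇒ 22;  out=∅∪out(22)=∅
  fail(13) 'acabb': from fail(12)=14 chase 'b': 14→0 ⇒ 14;  out={3}∪out(14)={3}
  fail(18) 'bdbba': from fail(17)=14 chase 'a': 14→0 ⇒ 8;  out=∅∪out(8)=∅
  fail(23) 'bcaad': from fail(22)=8 chase 'd': 8 ⇒ 9;  out={5}∪out(9)={2,5}
  fail(7) 'dbcaad': from fail(6)=22 chase 'd': 22 ⇒ 23;  out={1}∪out(23)={1,2,5}
  fail(19) 'bdbbaa': from fail(18)=8 chase 'a': 8→0 ⇒ 8;  out={4}∪out(8)={4}

Scan:
i=0 'd': node 0→2
i=1 'c': node 2→1 ·f  emit P0@[1:1]
i=2 'a': node 1→8 ·f
i=3 'd': node 8→9  emit P2@[2:3]
i=4 'a': node 9→8 ·f
i=5 'c': node 8→10  emit P0@[5:5]
i=6 'a': node 10→11
i=7 'b': node 11→12
i=8 'b': node 12→13  emit P3@[4:8]
i=9 'c': node 13→20 ·f  emit P0@[9:9]
i=10 'b': node 20→14 ·f
i=11 'd': node 14→15
i=12 'b': node 15→16
i=13 'b': node 16→17
i=14 'a': node 17→18
i=15 'a': node 18→19  emit P4@[10:15]
i=16 'a': node 19→8 ·f
i=17 'c': node 8→10  emit P0@[17:17]
i=18 'a': node 10→11
i=19 'b': node 11→12
i=20 'b': node 12→13  emit P3@[16:20]

All matches (sorted): [[1,0],[3,2],[5,0],[8,3],[9,0],[15,4],[17,0],[20,3]]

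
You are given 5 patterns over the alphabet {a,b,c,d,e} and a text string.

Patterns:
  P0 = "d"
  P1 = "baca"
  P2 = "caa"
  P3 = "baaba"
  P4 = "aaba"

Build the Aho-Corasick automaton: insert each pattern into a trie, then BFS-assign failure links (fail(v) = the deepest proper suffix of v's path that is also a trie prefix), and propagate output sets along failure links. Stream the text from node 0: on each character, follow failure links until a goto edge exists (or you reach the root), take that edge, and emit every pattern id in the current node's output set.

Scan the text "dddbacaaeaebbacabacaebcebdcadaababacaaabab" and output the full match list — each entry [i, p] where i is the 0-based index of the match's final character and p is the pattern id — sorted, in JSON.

Build:
Trie (insert patterns):
  0='ε' goto a→12 b→2 c→6 d→1
  1='d' goto ·  [P0 ends]
  2='b' goto a→3
  3='ba' goto a→9 c→4
  4='bac' goto a→5
  5='baca' goto ·  [P1 ends]
  6='c' goto a→7
  7='ca' goto a→8
  8='caa' goto ·  [P2 ends]
  9='baa' goto b→10
  10='baab' goto a→11
  11='baaba' goto ·  [P3 ends]
  12='a' goto a→13
  13='aa' goto b→14
  14='aab' goto a→15
  15='aaba' goto ·  [P4 ends]

BFS fail/out derivation:
  n1('d'): parent n0 fail=0; on 'd' 0 → fail=0;  out {0}∪∅={0}
  n2('b'): parent n0 fail=0; on 'b' 0 → fail=0;  out ∅∪∅=∅
  n6('c'): parent n0 fail=0; on 'c' 0 → fail=0;  out ∅∪∅=∅
  n12('a'): parent n0 fail=0; on 'a' 0 → fail=0;  out ∅∪∅=∅
  n3('ba'): parent n2 fail=0; on 'a' 0 → fail=12;  out ∅∪∅=∅
  n7('ca'): parent n6 fail=0; on 'a' 0 → fail=12;  out ∅∪∅=∅
  n13('aa'): parent n12 fail=0; on 'a' 0 → fail=12;  out ∅∪∅=∅
  n4('bac'): parent n3 fail=12; on 'c' 12→0 → fail=6;  out ∅∪∅=∅
  n8('caa'): parent n7 fail=12; on 'a' 12 → fail=13;  out {2}∪∅={2}
  n9('baa'): parent n3 fail=12; on 'a' 12 → fail=13;  out ∅∪∅=∅
  n14('aab'): parent n13 fail=12; on 'b' 12→0 → fail=2;  out ∅∪∅=∅
  n5('baca'): parent n4 fail=6; on 'a' 6 → fail=7;  out {1}∪∅={1}
  n10('baab'): parent n9 fail=13; on 'b' 13 → fail=14;  out ∅∪∅=∅
  n15('aaba'): parent n14 fail=2; on 'a' 2 → fail=3;  out {4}∪∅={4}
  n11('baaba'): parent n10 fail=14; on 'a' 14 → fail=15;  out {3}∪{4}={3,4}

Run:
[0] read 'd'  n0⇒n1  emit P0@[0:0]
[1] read 'd'  n1⇒n1 ·f  emit P0@[1:1]
[2] read 'd'  n1⇒n1 ·f  emit P0@[2:2]
[3] read 'b'  n1⇒n2 ·f
[4] read 'a'  n2⇒n3
[5] read 'c'  n3⇒n4
[6] read 'a'  n4⇒n5  emit P1@[3:6]
[7] read 'a'  n5⇒n8 ·f  emit P2@[5:7]
[8] read 'e'  n8⇒n0 ·f
[9] read 'a'  n0⇒n12
[10] read 'e'  n12⇒n0 ·f
[11] read 'b'  n0⇒n2
[12] read 'b'  n2⇒n2 ·f
[13] read 'a'  n2⇒n3
[14] read 'c'  n3⇒n4
[15] read 'a'  n4⇒n5  emit P1@[12:15]
[16] read 'b'  n5⇒n2 ·f
[17] read 'a'  n2⇒n3
[18] read 'c'  n3⇒n4
[19] read 'a'  n4⇒n5  emit P1@[16:19]
[20] read 'e'  n5⇒n0 ·f
[21] read 'b'  n0⇒n2
[22] read 'c'  n2⇒n6 ·f
[23] read 'e'  n6⇒n0 ·f
[24] read 'b'  n0⇒n2
[25] read 'd'  n2⇒n1 ·f  emit P0@[25:25]
[26] read 'c'  n1⇒n6 ·f
[27] read 'a'  n6⇒n7
[28] read 'd'  n7⇒n1 ·f  emit P0@[28:28]
[29] read 'a'  n1⇒n12 ·f
[30] read 'a'  n12⇒n13
[31] read 'b'  n13⇒n14
[32] read 'a'  n14⇒n15  emit P4@[29:32]
[33] read 'b'  n15⇒n2 ·f
[34] read 'a'  n2⇒n3
[35] read 'c'  n3⇒n4
[36] read 'a'  n4⇒n5  emit P1@[33:36]
[37] read 'a'  n5⇒n8 ·f  emit P2@[35:37]
[38] read 'a'  n8⇒n13 ·f
[39] read 'b'  n13⇒n14
[40] read 'a'  n14⇒n15  emit P4@[37:40]
[41] read 'b'  n15⇒n2 ·f

All matches (sorted): [[0,0],[1,0],[2,0],[6,1],[7,2],[15,1],[19,1],[25,0],[28,0],[32,4],[36,1],[37,2],[40,4]]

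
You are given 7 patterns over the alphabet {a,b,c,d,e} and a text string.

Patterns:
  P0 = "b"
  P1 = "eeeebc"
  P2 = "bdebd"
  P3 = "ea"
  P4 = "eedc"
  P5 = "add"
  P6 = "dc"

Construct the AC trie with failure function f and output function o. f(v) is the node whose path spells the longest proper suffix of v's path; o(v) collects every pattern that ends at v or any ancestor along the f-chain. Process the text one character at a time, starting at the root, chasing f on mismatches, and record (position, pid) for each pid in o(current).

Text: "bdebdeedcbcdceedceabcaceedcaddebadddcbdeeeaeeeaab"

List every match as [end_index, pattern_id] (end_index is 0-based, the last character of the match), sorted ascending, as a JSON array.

Build:
Trie (insert patterns):
  n0 'ε': a→15 b→1 d→18 e→2
  n1 'b': d→8  [P0 ends]
  n2 'e': a→12 e→3
  n3 'ee': d→13 e→4
  n4 'eee': e→5
  n5 'eeee': b→6
  n6 'eeeeb': c→7
  n7 'eeeebc': ·  [P1 ends]
  n8 'bd': e→9
  n9 'bde': b→10
  n10 'bdeb': d→11
  n11 'bdebd': ·  [P2 ends]
  n12 'ea': ·  [P3 ends]
  n13 'eed': c→14
  n14 'eedc': ·  [P4 ends]
  n15 'a': d→16
  n16 'ad': d→17
  n17 'add': ·  [P5 ends]
  n18 'd': c→19
  n19 'dc': ·  [P6 ends]

BFS fail/out derivation:
  fail(1) 'b': from fail(0)=0 chase 'b': 0 ⇒ 0;  out={0}∪out(0)={0}
  fail(2) 'e': from fail(0)=0 chase 'e': 0 ⇒ 0;  out=∅∪out(0)=∅
  fail(15) 'a': from fail(0)=0 chase 'a': 0 ⇒ 0;  out=∅∪out(0)=∅
  fail(18) 'd': from fail(0)=0 chase 'd': 0 ⇒ 0;  out=∅∪out(0)=∅
  fail(3) 'ee': from fail(2)=0 chase 'e': 0 ⇒ 2;  out=∅∪out(2)=∅
  fail(8) 'bd': from fail(1)=0 chase 'd': 0 ⇒ 18;  out=∅∪out(18)=∅
  fail(12) 'ea': from fail(2)=0 chase 'a': 0 ⇒ 15;  out={3}∪out(15)={3}
  fail(16) 'ad': from fail(15)=0 chase 'd': 0 ⇒ 18;  out=∅∪out(18)=∅
  fail(19) 'dc': from fail(18)=0 chase 'c': 0 ⇒ 0;  out={6}∪out(0)={6}
  fail(4) 'eee': from fail(3)=2 chase 'e': 2 ⇒ 3;  out=∅∪out(3)=∅
  fail(9) 'bde': from fail(8)=18 chase 'e': 18→0 ⇒ 2;  out=∅∪out(2)=∅
  fail(13) 'eed': from fail(3)=2 chase 'd': 2→0 ⇒ 18;  out=∅∪out(18)=∅
  fail(17) 'add': from fail(16)=18 chase 'd': 18→0 ⇒ 18;  out={5}∪out(18)={5}
  fail(5) 'eeee': from fail(4)=3 chase 'e': 3 ⇒ 4;  out=∅∪out(4)=∅
  fail(10) 'bdeb': from fail(9)=2 chase 'b': 2→0 ⇒ 1;  out=∅∪out(1)={0}
  fail(14) 'eedc': from fail(13)=18 chase 'c': 18 ⇒ 19;  out={4}∪out(19)={4,6}
  fail(6) 'eeeeb': from fail(5)=4 chase 'b': 4→3→2→0 ⇒ 1;  out=∅∪out(1)={0}
  fail(11) 'bdebd': from fail(10)=1 chase 'd': 1 ⇒ 8;  out={2}∪out(8)={2}
  fail(7) 'eeeebc': from fail(6)=1 chase 'c': 1→0 ⇒ 0;  out={1}∪out(0)={1}

Text stream:
i=0 'b': node 0→1  ** P0@[0:0]
i=1 'd': node 1→8
i=2 'e': node 8→9
i=3 'b': node 9→10  ** P0@[3:3]
i=4 'd': node 10→11  ** P2@[0:4]
i=5 'e': node 11→9 (via fail)
i=6 'e': node 9→3 (via fail)
i=7 'd': node 3→13
i=8 'c': node 13→14  ** P4@[5:8],P6@[7:8]
i=9 'b': node 14→1 (via fail)  ** P0@[9:9]
i=10 'c': node 1→0 (via fail)
i=11 'd': node 0→18
i=12 'c': node 18→19  ** P6@[11:12]
i=13 'e': node 19→2 (via fail)
i=14 'e': node 2→3
i=15 'd': node 3→13
i=16 'c': node 13→14  ** P4@[13:16],P6@[15:16]
i=17 'e': node 14→2 (via fail)
i=18 'a': node 2→12  ** P3@[17:18]
i=19 'b': node 12→1 (via fail)  ** P0@[19:19]
i=20 'c': node 1→0 (via fail)
i=21 'a': node 0→15
i=22 'c': node 15→0 (via fail)
i=23 'e': node 0→2
i=24 'e': node 2→3
i=25 'd': node 3→13
i=26 'c': node 13→14  ** P4@[23:26],P6@[25:26]
i=27 'a': node 14→15 (via fail)
i=28 'd': node 15→16
i=29 'd': node 16→17  ** P5@[27:29]
i=30 'e': node 17→2 (via fail)
i=31 'b': node 2→1 (via fail)  ** P0@[31:31]
i=32 'a': node 1→15 (via fail)
i=33 'd': node 15→16
i=34 'd': node 16→17  ** P5@[32:34]
i=35 'd': node 17→18 (via fail)
i=36 'c': node 18→19  ** P6@[35:36]
i=37 'b': node 19→1 (via fail)  ** P0@[37:37]
i=38 'd': node 1→8
i=39 'e': node 8→9
i=40 'e': node 9→3 (via fail)
i=41 'e': node 3→4
i=42 'a': node 4→12 (via fail)  ** P3@[41:42]
i=43 'e': node 12→2 (via fail)
i=44 'e': node 2→3
i=45 'e': node 3→4
i=46 'a': node 4→12 (via fail)  ** P3@[45:46]
i=47 'a': node 12→15 (via fail)
i=48 'b': node 15→1 (via fail)  ** P0@[48:48]

Matches: [[0,0],[3,0],[4,2],[8,4],[8,6],[9,0],[12,6],[16,4],[16,6],[18,3],[19,0],[26,4],[26,6],[29,5],[31,0],[34,5],[36,6],[37,0],[42,3],[46,3],[48,0]]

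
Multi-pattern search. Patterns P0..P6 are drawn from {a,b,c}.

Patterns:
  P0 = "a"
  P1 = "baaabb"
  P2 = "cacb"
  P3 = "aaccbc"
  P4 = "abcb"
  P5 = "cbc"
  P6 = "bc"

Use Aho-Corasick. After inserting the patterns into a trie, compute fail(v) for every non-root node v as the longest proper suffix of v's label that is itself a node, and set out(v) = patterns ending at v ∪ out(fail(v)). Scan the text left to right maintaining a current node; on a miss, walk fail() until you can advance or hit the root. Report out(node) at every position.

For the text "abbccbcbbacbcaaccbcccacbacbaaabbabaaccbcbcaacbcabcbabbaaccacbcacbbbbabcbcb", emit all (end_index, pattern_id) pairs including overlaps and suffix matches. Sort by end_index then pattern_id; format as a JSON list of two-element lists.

Construct AC machine:
Trie nodes:
  n0 'ε': a→1 b→2 c→8
  n1 'a': a→12 b→17  [P0 ends]
  n2 'b': a→3 c→22
  n3 'ba': a→4
  n4 'baa': a→5
  n5 'baaa': b→6
  n6 'baaab': b→7
  n7 'baaabb': ·  [P1 ends]
  n8 'c': a→9 b→20
  n9 'ca': c→10
  n10 'cac': b→11
  n11 'cacb': ·  [P2 ends]
  n12 'aa': c→13
  n13 'aac': c→14
  n14 'aacc': b→15
  n15 'aaccb': c→16
  n16 'aaccbc': ·  [P3 ends]
  n17 'ab': c→18
  n18 'abc': b→19
  n19 'abcb': ·  [P4 ends]
  n20 'cb': c→21
  n21 'cbc': ·  [P5 ends]
  n22 'bc': ·  [P6 ends]

Failure links (BFS by depth):
  fail(1) 'a': from fail(0)=0 chase 'a': 0 ⇒ 0;  out={0}∪out(0)={0}
  fail(2) 'b': from fail(0)=0 chase 'b': 0 ⇒ 0;  out=∅∪out(0)=∅
  fail(8) 'c': from fail(0)=0 chase 'c': 0 ⇒ 0;  out=∅∪out(0)=∅
  fail(3) 'ba': from fail(2)=0 chase 'a': 0 ⇒ 1;  out=∅∪out(1)={0}
  fail(9) 'ca': from fail(8)=0 chase 'a': 0 ⇒ 1;  out=∅∪out(1)={0}
  fail(12) 'aa': from fail(1)=0 chase 'a': 0 ⇒ 1;  out=∅∪out(1)={0}
  fail(17) 'ab': from fail(1)=0 chase 'b': 0 ⇒ 2;  out=∅∪out(2)=∅
  fail(20) 'cb': from fail(8)=0 chase 'b': 0 ⇒ 2;  out=∅∪out(2)=∅
  fail(22) 'bc': from fail(2)=0 chase 'c': 0 ⇒ 8;  out={6}∪out(8)={6}
  fail(4) 'baa': from fail(3)=1 chase 'a': 1 ⇒ 12;  out=∅∪out(12)={0}
  fail(10) 'cac': from fail(9)=1 chase 'c': 1→0 ⇒ 8;  out=∅∪out(8)=∅
  fail(13) 'aac': from fail(12)=1 chase 'c': 1→0 ⇒ 8;  out=∅∪out(8)=∅
  fail(18) 'abc': from fail(17)=2 chase 'c': 2 ⇒ 22;  out=∅∪out(22)={6}
  fail(21) 'cbc': from fail(20)=2 chase 'c': 2 ⇒ 22;  out={5}∪out(22)={5,6}
  fail(5) 'baaa': from fail(4)=12 chase 'a': 12→1 ⇒ 12;  out=∅∪out(12)={0}
  fail(11) 'cacb': from fail(10)=8 chase 'b': 8 ⇒ 20;  out={2}∪out(20)={2}
  fail(14) 'aacc': from fail(13)=8 chase 'c': 8→0 ⇒ 8;  out=∅∪out(8)=∅
  fail(19) 'abcb': from fail(18)=22 chase 'b': 22→8 ⇒ 20;  out={4}∪out(20)={4}
  fail(6) 'baaab': from fail(5)=12 chase 'b': 12→1 ⇒ 17;  out=∅∪out(17)=∅
  fail(15) 'aaccb': from fail(14)=8 chase 'b': 8 ⇒ 20;  out=∅∪out(20)=∅
  fail(7) 'baaabb': from fail(6)=17 chase 'b': 17→2→0 ⇒ 2;  out={1}∪out(2)={1}
  fail(16) 'aaccbc': from fail(15)=20 chase 'c': 20 ⇒ 21;  out={3}∪out(21)={3,5,6}

Run:
i=0 'a': node 0→1  emit P0@[0:0]
i=1 'b': node 1→17
i=2 'b': node 17→2 (via fail)
i=3 'c': node 2→22  emit P6@[2:3]
i=4 'c': node 22→8 (via fail)
i=5 'b': node 8→20
i=6 'c': node 20→21  emit P5@[4:6],P6@[5:6]
i=7 'b': node 21→20 (via fail)
i=8 'b': node 20→2 (via fail)
i=9 'a': node 2→3  emit P0@[9:9]
i=10 'c': node 3→8 (via fail)
i=11 'b': node 8→20
i=12 'c': node 20→21  emit P5@[10:12],P6@[11:12]
i=13 'a': node 21→9 (via fail)  emit P0@[13:13]
i=14 'a': node 9→12 (via fail)  emit P0@[14:14]
i=15 'c': node 12→13
i=16 'c': node 13→14
i=17 'b': node 14→15
i=18 'c': node 15→16  emit P3@[13:18],P5@[16:18],P6@[17:18]
i=19 'c': node 16→8 (via fail)
i=20 'c': node 8→8 (via fail)
i=21 'a': node 8→9  emit P0@[21:21]
i=22 'c': node 9→10
i=23 'b': node 10→11  emit P2@[20:23]
i=24 'a': node 11→3 (via fail)  emit P0@[24:24]
i=25 'c': node 3→8 (via fail)
i=26 'b': node 8→20
i=27 'a': node 20→3 (via fail)  emit P0@[27:27]
i=28 'a': node 3→4  emit P0@[28:28]
i=29 'a': node 4→5  emit P0@[29:29]
i=30 'b': node 5→6
i=31 'b': node 6→7  emit P1@[26:31]
i=32 'a': node 7→3 (via fail)  emit P0@[32:32]
i=33 'b': node 3→17 (via fail)
i=34 'a': node 17→3 (via fail)  emit P0@[34:34]
i=35 'a': node 3→4  emit P0@[35:35]
i=36 'c': node 4→13 (via fail)
i=37 'c': node 13→14
i=38 'b': node 14→15
i=39 'c': node 15→16  emit P3@[34:39],P5@[37:39],P6@[38:39]
i=40 'b': node 16→20 (via fail)
i=41 'c': node 20→21  emit P5@[39:41],P6@[40:41]
i=42 'a': node 21→9 (via fail)  emit P0@[42:42]
i=43 'a': node 9→12 (via fail)  emit P0@[43:43]
i=44 'c': node 12→13
i=45 'b': node 13→20 (via fail)
i=46 'c': node 20→21  emit P5@[44:46],P6@[45:46]
i=47 'a': node 21→9 (via fail)  emit P0@[47:47]
i=48 'b': node 9→17 (via fail)
i=49 'c': node 17→18  emit P6@[48:49]
i=50 'b': node 18→19  emit P4@[47:50]
i=51 'a': node 19→3 (via fail)  emit P0@[51:51]
i=52 'b': node 3→17 (via fail)
i=53 'b': node 17→2 (via fail)
i=54 'a': node 2→3  emit P0@[54:54]
i=55 'a': node 3→4  emit P0@[55:55]
i=56 'c': node 4→13 (via fail)
i=57 'c': node 13→14
i=58 'a': node 14→9 (via fail)  emit P0@[58:58]
i=59 'c': node 9→10
i=60 'b': node 10→11  emit P2@[57:60]
i=61 'c': node 11→21 (via fail)  emit P5@[59:61],P6@[60:61]
i=62 'a': node 21→9 (via fail)  emit P0@[62:62]
i=63 'c': node 9→10
i=64 'b': node 10→11  emit P2@[61:64]
i=65 'b': node 11→2 (via fail)
i=66 'b': node 2→2 (via fail)
i=67 'b': node 2→2 (via fail)
i=68 'a': node 2→3  emit P0@[68:68]
i=69 'b': node 3→17 (via fail)
i=70 'c': node 17→18  emit P6@[69:70]
i=71 'b': node 18→19  emit P4@[68:71]
i=72 'c': node 19→21 (via fail)  emit P5@[70:72],P6@[71:72]
i=73 'b': node 21→20 (via fail)

Result: [[0,0],[3,6],[6,5],[6,6],[9,0],[12,5],[12,6],[13,0],[14,0],[18,3],[18,5],[18,6],[21,0],[23,2],[24,0],[27,0],[28,0],[29,0],[31,1],[32,0],[34,0],[35,0],[39,3],[39,5],[39,6],[41,5],[41,6],[42,0],[43,0],[46,5],[46,6],[47,0],[49,6],[50,4],[51,0],[54,0],[55,0],[58,0],[60,2],[61,5],[61,6],[62,0],[64,2],[68,0],[70,6],[71,4],[72,5],[72,6]]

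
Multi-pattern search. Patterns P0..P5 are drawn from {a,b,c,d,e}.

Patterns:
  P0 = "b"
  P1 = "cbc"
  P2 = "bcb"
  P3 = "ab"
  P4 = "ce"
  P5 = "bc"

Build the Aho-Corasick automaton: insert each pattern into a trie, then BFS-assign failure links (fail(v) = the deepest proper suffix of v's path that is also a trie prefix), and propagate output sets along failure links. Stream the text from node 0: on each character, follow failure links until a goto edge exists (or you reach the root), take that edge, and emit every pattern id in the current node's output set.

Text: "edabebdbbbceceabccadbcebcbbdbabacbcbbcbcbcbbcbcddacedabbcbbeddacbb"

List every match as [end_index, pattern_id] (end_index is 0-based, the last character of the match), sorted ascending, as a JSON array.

Build:
Trie (insert patterns):
  0='ε' goto a→7 b→1 c→2
  1='b' goto c→5  ←P0
  2='c' goto b→3 e→9
  3='cb' goto c→4
  4='cbc' goto ·  ←P1
  5='bc' goto b→6  ←P5
  6='bcb' goto ·  ←P2
  7='a' goto b→8
  8='ab' goto ·  ←P3
  9='ce' goto ·  ←P4

Failure links (BFS by depth):
  fail(1) 'b': from fail(0)=0 chase 'b': 0 ⇒ 0;  out={0}∪out(0)={0}
  fail(2) 'c': from fail(0)=0 chase 'c': 0 ⇒ 0;  out=∅∪out(0)=∅
  fail(7) 'a': from fail(0)=0 chase 'a': 0 ⇒ 0;  out=∅∪out(0)=∅
  fail(3) 'cb': from fail(2)=0 chase 'b': 0 ⇒ 1;  out=∅∪out(1)={0}
  fail(5) 'bc': from fail(1)=0 chase 'c': 0 ⇒ 2;  out={5}∪out(2)={5}
  fail(8) 'ab': from fail(7)=0 chase 'b': 0 ⇒ 1;  out={3}∪out(1)={0,3}
  fail(9) 'ce': from fail(2)=0 chase 'e': 0 ⇒ 0;  out={4}∪out(0)={4}
  fail(4) 'cbc': from fail(3)=1 chase 'c': 1 ⇒ 5;  out={1}∪out(5)={1,5}
  fail(6) 'bcb': from fail(5)=2 chase 'b': 2 ⇒ 3;  out={2}∪out(3)={0,2}

Text stream:
pos 0 'e': at 0
pos 1 'd': at 0
pos 2 'a': at 7
pos 3 'b': at 8  → match P0@[3:3],P3@[2:3]
pos 4 'e': at 0 (via fail)
pos 5 'b': at 1  → match P0@[5:5]
pos 6 'd': at 0 (via fail)
pos 7 'b': at 1  → match P0@[7:7]
pos 8 'b': at 1 (via fail)  → match P0@[8:8]
pos 9 'b': at 1 (via fail)  → match P0@[9:9]
pos 10 'c': at 5  → match P5@[9:10]
pos 11 'e': at 9 (via fail)  → match P4@[10:11]
pos 12 'c': at 2 (via fail)
pos 13 'e': at 9  → match P4@[12:13]
pos 14 'a': at 7 (via fail)
pos 15 'b': at 8  → match P0@[15:15],P3@[14:15]
pos 16 'c': at 5 (via fail)  → match P5@[15:16]
pos 17 'c': at 2 (via fail)
pos 18 'a': at 7 (via fail)
pos 19 'd': at 0 (via fail)
pos 20 'b': at 1  → match P0@[20:20]
pos 21 'c': at 5  → match P5@[20:21]
pos 22 'e': at 9 (via fail)  → match P4@[21:22]
pos 23 'b': at 1 (via fail)  → match P0@[23:23]
pos 24 'c': at 5  → match P5@[23:24]
pos 25 'b': at 6  → match P0@[25:25],P2@[23:25]
pos 26 'b': at 1 (via fail)  → match P0@[26:26]
pos 27 'd': at 0 (via fail)
pos 28 'b': at 1  → match P0@[28:28]
pos 29 'a': at 7 (via fail)
pos 30 'b': at 8  → match P0@[30:30],P3@[29:30]
pos 31 'a': at 7 (via fail)
pos 32 'c': at 2 (via fail)
pos 33 'b': at 3  → match P0@[33:33]
pos 34 'c': at 4  → match P1@[32:34],P5@[33:34]
pos 35 'b': at 6 (via fail)  → match P0@[35:35],P2@[33:35]
pos 36 'b': at 1 (via fail)  → match P0@[36:36]
pos 37 'c': at 5  → match P5@[36:37]
pos 38 'b': at 6  → match P0@[38:38],P2@[36:38]
pos 39 'c': at 4 (via fail)  → match P1@[37:39],P5@[38:39]
pos 40 'b': at 6 (via fail)  → match P0@[40:40],P2@[38:40]
pos 41 'c': at 4 (via fail)  → match P1@[39:41],P5@[40:41]
pos 42 'b': at 6 (via fail)  → match P0@[42:42],P2@[40:42]
pos 43 'b': at 1 (via fail)  → match P0@[43:43]
pos 44 'c': at 5  → match P5@[43:44]
pos 45 'b': at 6  → match P0@[45:45],P2@[43:45]
pos 46 'c': at 4 (via fail)  → match P1@[44:46],P5@[45:46]
pos 47 'd': at 0 (via fail)
pos 48 'd': at 0
pos 49 'a': at 7
pos 50 'c': at 2 (via fail)
pos 51 'e': at 9  → match P4@[50:51]
pos 52 'd': at 0 (via fail)
pos 53 'a': at 7
pos 54 'b': at 8  → match P0@[54:54],P3@[53:54]
pos 55 'b': at 1 (via fail)  → match P0@[55:55]
pos 56 'c': at 5  → match P5@[55:56]
pos 57 'b': at 6  → match P0@[57:57],P2@[55:57]
pos 58 'b': at 1 (via fail)  → match P0@[58:58]
pos 59 'e': at 0 (via fail)
pos 60 'd': at 0
pos 61 'd': at 0
pos 62 'a': at 7
pos 63 'c': at 2 (via fail)
pos 64 'b': at 3  → match P0@[64:64]
pos 65 'b': at 1 (via fail)  → match P0@[65:65]

Result: [[3,0],[3,3],[5,0],[7,0],[8,0],[9,0],[10,5],[11,4],[13,4],[15,0],[15,3],[16,5],[20,0],[21,5],[22,4],[23,0],[24,5],[25,0],[25,2],[26,0],[28,0],[30,0],[30,3],[33,0],[34,1],[34,5],[35,0],[35,2],[36,0],[37,5],[38,0],[38,2],[39,1],[39,5],[40,0],[40,2],[41,1],[41,5],[42,0],[42,2],[43,0],[44,5],[45,0],[45,2],[46,1],[46,5],[51,4],[54,0],[54,3],[55,0],[56,5],[57,0],[57,2],[58,0],[64,0],[65,0]]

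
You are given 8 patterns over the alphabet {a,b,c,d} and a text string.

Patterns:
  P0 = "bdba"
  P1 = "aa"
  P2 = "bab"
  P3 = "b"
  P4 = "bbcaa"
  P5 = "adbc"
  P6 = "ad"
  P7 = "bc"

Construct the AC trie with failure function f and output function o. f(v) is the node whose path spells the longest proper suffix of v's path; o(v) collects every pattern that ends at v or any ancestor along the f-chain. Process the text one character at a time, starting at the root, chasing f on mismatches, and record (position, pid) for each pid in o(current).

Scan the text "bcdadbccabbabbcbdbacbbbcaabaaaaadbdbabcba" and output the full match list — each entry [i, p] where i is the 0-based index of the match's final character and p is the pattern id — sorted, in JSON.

Construct AC machine:
Trie nodes:
  0='ε' goto a→5 b→1
  1='b' goto a→7 b→9 c→16 d→2  ←P3
  2='bd' goto b→3
  3='bdb' goto a→4
  4='bdba' goto ·  ←P0
  5='a' goto a→6 d→13
  6='aa' goto ·  ←P1
  7='ba' goto b→8
  8='bab' goto ·  ←P2
  9='bb' goto c→10
  10='bbc' goto a→11
  11='bbca' goto a→12
  12='bbcaa' goto ·  ←P4
  13='ad' goto b→14  ←P6
  14='adb' goto c→15
  15='adbc' goto ·  ←P5
  16='bc' goto ·  ←P7

BFS fail/out derivation:
  n1('b'): parent n0 fail=0; on 'b' 0 → fail=0;  out {3}∪∅={3}
  n5('a'): parent n0 fail=0; on 'a' 0 → fail=0;  out ∅∪∅=∅
  n2('bd'): parent n1 fail=0; on 'd' 0 → fail=0;  out ∅∪∅=∅
  n6('aa'): parent n5 fail=0; on 'a' 0 → fail=5;  out {1}∪∅={1}
  n7('ba'): parent n1 fail=0; on 'a' 0 → fail=5;  out ∅∪∅=∅
  n9('bb'): parent n1 fail=0; on 'b' 0 → fail=1;  out ∅∪{3}={3}
  n13('ad'): parent n5 fail=0; on 'd' 0 → fail=0;  out {6}∪∅={6}
  n16('bc'): parent n1 fail=0; on 'c' 0 → fail=0;  out {7}∪∅={7}
  n3('bdb'): parent n2 fail=0; on 'b' 0 → fail=1;  out ∅∪{3}={3}
  n8('bab'): parent n7 fail=5; on 'b' 5→0 → fail=1;  out {2}∪{3}={2,3}
  n10('bbc'): parent n9 fail=1; on 'c' 1 → fail=16;  out ∅∪{7}={7}
  n14('adb'): parent n13 fail=0; on 'b' 0 → fail=1;  out ∅∪{3}={3}
  n4('bdba'): parent n3 fail=1; on 'a' 1 → fail=7;  out {0}∪∅={0}
  n11('bbca'): parent n10 fail=16; on 'a' 16→0 → fail=5;  out ∅∪∅=∅
  n15('adbc'): parent n14 fail=1; on 'c' 1 → fail=16;  out {5}∪{7}={5,7}
  n12('bbcaa'): parent n11 fail=5; on 'a' 5 → fail=6;  out {4}∪{1}={1,4}

Text stream:
i=0 'b': node 0→1  emit P3@[0:0]
i=1 'c': node 1→16  emit P7@[0:1]
i=2 'd': node 16→0 (via fail)
i=3 'a': node 0→5
i=4 'd': node 5→13  emit P6@[3:4]
i=5 'b': node 13→14  emit P3@[5:5]
i=6 'c': node 14→15  emit P5@[3:6],P7@[5:6]
i=7 'c': node 15→0 (via fail)
i=8 'a': node 0→5
i=9 'b': node 5→1 (via fail)  emit P3@[9:9]
i=10 'b': node 1→9  emit P3@[10:10]
i=11 'a': node 9→7 (via fail)
i=12 'b': node 7→8  emit P2@[10:12],P3@[12:12]
i=13 'b': node 8→9 (via fail)  emit P3@[13:13]
i=14 'c': node 9→10  emit P7@[13:14]
i=15 'b': node 10→1 (via fail)  emit P3@[15:15]
i=16 'd': node 1→2
i=17 'b': node 2→3  emit P3@[17:17]
i=18 'a': node 3→4  emit P0@[15:18]
i=19 'c': node 4→0 (via fail)
i=20 'b': node 0→1  emit P3@[20:20]
i=21 'b': node 1→9  emit P3@[21:21]
i=22 'b': node 9→9 (via fail)  emit P3@[22:22]
i=23 'c': node 9→10  emit P7@[22:23]
i=24 'a': node 10→11
i=25 'a': node 11→12  emit P1@[24:25],P4@[21:25]
i=26 'b': node 12→1 (via fail)  emit P3@[26:26]
i=27 'a': node 1→7
i=28 'a': node 7→6 (via fail)  emit P1@[27:28]
i=29 'a': node 6→6 (via fail)  emit P1@[28:29]
i=30 'a': node 6→6 (via fail)  emit P1@[29:30]
i=31 'a': node 6→6 (via fail)  emit P1@[30:31]
i=32 'd': node 6→13 (via fail)  emit P6@[31:32]
i=33 'b': node 13→14  emit P3@[33:33]
i=34 'd': node 14→2 (via fail)
i=35 'b': node 2→3  emit P3@[35:35]
i=36 'a': node 3→4  emit P0@[33:36]
i=37 'b': node 4→8 (via fail)  emit P2@[35:37],P3@[37:37]
i=38 'c': node 8→16 (via fail)  emit P7@[37:38]
i=39 'b': node 16→1 (via fail)  emit P3@[39:39]
i=40 'a': node 1→7

Matches: [[0,3],[1,7],[4,6],[5,3],[6,5],[6,7],[9,3],[10,3],[12,2],[12,3],[13,3],[14,7],[15,3],[17,3],[18,0],[20,3],[21,3],[22,3],[23,7],[25,1],[25,4],[26,3],[28,1],[29,1],[30,1],[31,1],[32,6],[33,3],[35,3],[36,0],[37,2],[37,3],[38,7],[39,3]]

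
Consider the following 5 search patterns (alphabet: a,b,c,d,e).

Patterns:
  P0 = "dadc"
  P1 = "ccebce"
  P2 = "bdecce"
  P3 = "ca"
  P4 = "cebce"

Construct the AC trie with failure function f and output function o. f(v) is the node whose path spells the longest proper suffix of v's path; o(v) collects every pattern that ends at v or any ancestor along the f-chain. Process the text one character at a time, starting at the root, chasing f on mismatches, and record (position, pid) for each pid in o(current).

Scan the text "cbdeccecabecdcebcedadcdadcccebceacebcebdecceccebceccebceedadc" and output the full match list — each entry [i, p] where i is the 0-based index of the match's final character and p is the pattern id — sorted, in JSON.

Build automaton:
Trie (insert patterns):
  0='ε' goto b→11 c→5 d→1
  1='d' goto a→2
  2='da' goto d→3
  3='dad' goto c→4
  4='dadc' goto ·  ←P0
  5='c' goto a→17 c→6 e→18
  6='cc' goto e→7
  7='cce' goto b→8
  8='cceb' goto c→9
  9='ccebc' goto e→10
  10='ccebce' goto ·  ←P1
  11='b' goto d→12
  12='bd' goto e→13
  13='bde' goto c→14
  14='bdec' goto c→15
  15='bdecc' goto e→16
  16='bdecce' goto ·  ←P2
  17='ca' goto ·  ←P3
  18='ce' goto b→19
  19='ceb' goto c→20
  20='cebc' goto e→21
  21='cebce' goto ·  ←P4

BFS fail/out derivation:
  fail(1) 'd': from fail(0)=0 chase 'd': 0 ⇒ 0;  out=∅∪out(0)=∅
  fail(5) 'c': from fail(0)=0 chase 'c': 0 ⇒ 0;  out=∅∪out(0)=∅
  fail(11) 'b': from fail(0)=0 chase 'b': 0 ⇒ 0;  out=∅∪out(0)=∅
  fail(2) 'da': from fail(1)=0 chase 'a': 0 ⇒ 0;  out=∅∪out(0)=∅
  fail(6) 'cc': from fail(5)=0 chase 'c': 0 ⇒ 5;  out=∅∪out(5)=∅
  fail(12) 'bd': from fail(11)=0 chase 'd': 0 ⇒ 1;  out=∅∪out(1)=∅
  fail(17) 'ca': from fail(5)=0 chase 'a': 0 ⇒ 0;  out={3}∪out(0)={3}
  fail(18) 'ce': from fail(5)=0 chase 'e': 0 ⇒ 0;  out=∅∪out(0)=∅
  fail(3) 'dad': from fail(2)=0 chase 'd': 0 ⇒ 1;  out=∅∪out(1)=∅
  fail(7) 'cce': from fail(6)=5 chase 'e': 5 ⇒ 18;  out=∅∪out(18)=∅
  fail(13) 'bde': from fail(12)=1 chase 'e': 1→0 ⇒ 0;  out=∅∪out(0)=∅
  fail(19) 'ceb': from fail(18)=0 chase 'b': 0 ⇒ 11;  out=∅∪out(11)=∅
  fail(4) 'dadc': from fail(3)=1 chase 'c': 1→0 ⇒ 5;  out={0}∪out(5)={0}
  fail(8) 'cceb': from fail(7)=18 chase 'b': 18 ⇒ 19;  out=∅∪out(19)=∅
  fail(14) 'bdec': from fail(13)=0 chase 'c': 0 ⇒ 5;  out=∅∪out(5)=∅
  fail(20) 'cebc': from fail(19)=11 chase 'c': 11→0 ⇒ 5;  out=∅∪out(5)=∅
  fail(9) 'ccebc': from fail(8)=19 chase 'c': 19 ⇒ 20;  out=∅∪out(20)=∅
  fail(15) 'bdecc': from fail(14)=5 chase 'c': 5 ⇒ 6;  out=∅∪out(6)=∅
  fail(21) 'cebce': from fail(20)=5 chase 'e': 5 ⇒ 18;  out={4}∪out(18)={4}
  fail(10) 'ccebce': from fail(9)=20 chase 'e': 20 ⇒ 21;  out={1}∪out(21)={1,4}
  fail(16) 'bdecce': from fail(15)=6 chase 'e': 6 ⇒ 7;  out={2}∪out(7)={2}

Scan:
[0] read 'c'  n0⇒n5
[1] read 'b'  n5⇒n11 (fail-walked)
[2] read 'd'  n11⇒n12
[3] read 'e'  n12⇒n13
[4] read 'c'  n13⇒n14
[5] read 'c'  n14⇒n15
[6] read 'e'  n15⇒n16  → match P2@[1:6]
[7] read 'c'  n16⇒n5 (fail-walked)
[8] read 'a'  n5⇒n17  → match P3@[7:8]
[9] read 'b'  n17⇒n11 (fail-walked)
[10] read 'e'  n11⇒n0 (fail-walked)
[11] read 'c'  n0⇒n5
[12] read 'd'  n5⇒n1 (fail-walked)
[13] read 'c'  n1⇒n5 (fail-walked)
[14] read 'e'  n5⇒n18
[15] read 'b'  n18⇒n19
[16] read 'c'  n19⇒n20
[17] read 'e'  n20⇒n21  → match P4@[13:17]
[18] read 'd'  n21⇒n1 (fail-walked)
[19] read 'a'  n1⇒n2
[20] read 'd'  n2⇒n3
[21] read 'c'  n3⇒n4  → match P0@[18:21]
[22] read 'd'  n4⇒n1 (fail-walked)
[23] read 'a'  n1⇒n2
[24] read 'd'  n2⇒n3
[25] read 'c'  n3⇒n4  → match P0@[22:25]
[26] read 'c'  n4⇒n6 (fail-walked)
[27] read 'c'  n6⇒n6 (fail-walked)
[28] read 'e'  n6⇒n7
[29] read 'b'  n7⇒n8
[30] read 'c'  n8⇒n9
[31] read 'e'  n9⇒n10  → match P1@[26:31],P4@[27:31]
[32] read 'a'  n10⇒n0 (fail-walked)
[33] read 'c'  n0⇒n5
[34] read 'e'  n5⇒n18
[35] read 'b'  n18⇒n19
[36] read 'c'  n19⇒n20
[37] read 'e'  n20⇒n21  → match P4@[33:37]
[38] read 'b'  n21⇒n19 (fail-walked)
[39] read 'd'  n19⇒n12 (fail-walked)
[40] read 'e'  n12⇒n13
[41] read 'c'  n13⇒n14
[42] read 'c'  n14⇒n15
[43] read 'e'  n15⇒n16  → match P2@[38:43]
[44] read 'c'  n16⇒n5 (fail-walked)
[45] read 'c'  n5⇒n6
[46] read 'e'  n6⇒n7
[47] read 'b'  n7⇒n8
[48] read 'c'  n8⇒n9
[49] read 'e'  n9⇒n10  → match P1@[44:49],P4@[45:49]
[50] read 'c'  n10⇒n5 (fail-walked)
[51] read 'c'  n5⇒n6
[52] read 'e'  n6⇒n7
[53] read 'b'  n7⇒n8
[54] read 'c'  n8⇒n9
[55] read 'e'  n9⇒n10  → match P1@[50:55],P4@[51:55]
[56] read 'e'  n10⇒n0 (fail-walked)
[57] read 'd'  n0⇒n1
[58] read 'a'  n1⇒n2
[59] read 'd'  n2⇒n3
[60] read 'c'  n3⇒n4  → match P0@[57:60]

Matches: [[6,2],[8,3],[17,4],[21,0],[25,0],[31,1],[31,4],[37,4],[43,2],[49,1],[49,4],[55,1],[55,4],[60,0]]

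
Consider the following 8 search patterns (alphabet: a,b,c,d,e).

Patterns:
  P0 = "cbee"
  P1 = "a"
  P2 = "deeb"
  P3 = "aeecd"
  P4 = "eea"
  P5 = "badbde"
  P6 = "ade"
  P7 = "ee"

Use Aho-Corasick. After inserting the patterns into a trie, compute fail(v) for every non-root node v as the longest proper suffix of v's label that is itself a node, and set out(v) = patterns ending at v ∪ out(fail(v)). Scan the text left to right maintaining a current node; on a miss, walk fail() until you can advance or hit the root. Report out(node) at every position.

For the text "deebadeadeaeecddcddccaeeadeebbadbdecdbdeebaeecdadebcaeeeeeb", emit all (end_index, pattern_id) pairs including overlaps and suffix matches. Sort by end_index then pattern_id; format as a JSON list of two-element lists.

Build automaton:
Trie (insert patterns):
  n0 'ε': a→5 b→17 c→1 d→6 e→14
  n1 'c': b→2
  n2 'cb': e→3
  n3 'cbe': e→4
  n4 'cbee': ·  [P0 ends]
  n5 'a': d→23 e→10  [P1 ends]
  n6 'd': e→7
  n7 'de': e→8
  n8 'dee': b→9
  n9 'deeb': ·  [P2 ends]
  n10 'ae': e→11
  n11 'aee': c→12
  n12 'aeec': d→13
  n13 'aeecd': ·  [P3 ends]
  n14 'e': e→15
  n15 'ee': a→16  [P7 ends]
  n16 'eea': ·  [P4 ends]
  n17 'b': a→18
  n18 'ba': d→19
  n19 'bad': b→20
  n20 'badb': d→21
  n21 'badbd': e→22
  n22 'badbde': ·  [P5 ends]
  n23 'ad': e→24
  n24 'ade': ·  [P6 ends]

BFS fail/out derivation:
  n1('c'): parent n0 fail=0; on 'c' 0 → fail=0;  out ∅∪∅=∅
  n5('a'): parent n0 fail=0; on 'a' 0 → fail=0;  out {1}∪∅={1}
  n6('d'): parent n0 fail=0; on 'd' 0 → fail=0;  out ∅∪∅=∅
  n14('e'): parent n0 fail=0; on 'e' 0 → fail=0;  out ∅∪∅=∅
  n17('b'): parent n0 fail=0; on 'b' 0 → fail=0;  out ∅∪∅=∅
  n2('cb'): parent n1 fail=0; on 'b' 0 → fail=17;  out ∅∪∅=∅
  n7('de'): parent n6 fail=0; on 'e' 0 → fail=14;  out ∅∪∅=∅
  n10('ae'): parent n5 fail=0; on 'e' 0 → fail=14;  out ∅∪∅=∅
  n15('ee'): parent n14 fail=0; on 'e' 0 → fail=14;  out {7}∪∅={7}
  n18('ba'): parent n17 fail=0; on 'a' 0 → fail=5;  out ∅∪{1}={1}
  n23('ad'): parent n5 fail=0; on 'd' 0 → fail=6;  out ∅∪∅=∅
  n3('cbe'): parent n2 fail=17; on 'e' 17→0 → fail=14;  out ∅∪∅=∅
  n8('dee'): parent n7 fail=14; on 'e' 14 → fail=15;  out ∅∪{7}={7}
  n11('aee'): parent n10 fail=14; on 'e' 14 → fail=15;  out ∅∪{7}={7}
  n16('eea'): parent n15 fail=14; on 'a' 14→0 → fail=5;  out {4}∪{1}={1,4}
  n19('bad'): parent n18 fail=5; on 'd' 5 → fail=23;  out ∅∪∅=∅
  n24('ade'): parent n23 fail=6; on 'e' 6 → fail=7;  out {6}∪∅={6}
  n4('cbee'): parent n3 fail=14; on 'e' 14 → fail=15;  out {0}∪{7}={0,7}
  n9('deeb'): parent n8 fail=15; on 'b' 15→14→0 → fail=17;  out {2}∪∅={2}
  n12('aeec'): parent n11 fail=15; on 'c' 15→14→0 → fail=1;  out ∅∪∅=∅
  n20('badb'): parent n19 fail=23; on 'b' 23→6→0 → fail=17;  out ∅∪∅=∅
  n13('aeecd'): parent n12 fail=1; on 'd' 1→0 → fail=6;  out {3}∪∅={3}
  n21('badbd'): parent n20 fail=17; on 'd' 17→0 → fail=6;  out ∅∪∅=∅
  n22('badbde'): parent n21 fail=6; on 'e' 6 → fail=7;  out {5}∪∅={5}

Text stream:
[0] read 'd'  n0⇒n6
[1] read 'e'  n6⇒n7
[2] read 'e'  n7⇒n8  ** P7@[1:2]
[3] read 'b'  n8⇒n9  ** P2@[0:3]
[4] read 'a'  n9⇒n18 (via fail)  ** P1@[4:4]
[5] read 'd'  n18⇒n19
[6] read 'e'  n19⇒n24 (via fail)  ** P6@[4:6]
[7] read 'a'  n24⇒n5 (via fail)  ** P1@[7:7]
[8] read 'd'  n5⇒n23
[9] read 'e'  n23⇒n24  ** P6@[7:9]
[10] read 'a'  n24⇒n5 (via fail)  ** P1@[10:10]
[11] read 'e'  n5⇒n10
[12] read 'e'  n10⇒n11  ** P7@[11:12]
[13] read 'c'  n11⇒n12
[14] read 'd'  n12⇒n13  ** P3@[10:14]
[15] read 'd'  n13⇒n6 (via fail)
[16] read 'c'  n6⇒n1 (via fail)
[17] read 'd'  n1⇒n6 (via fail)
[18] read 'd'  n6⇒n6 (via fail)
[19] read 'c'  n6⇒n1 (via fail)
[20] read 'c'  n1⇒n1 (via fail)
[21] read 'a'  n1⇒n5 (via fail)  ** P1@[21:21]
[22] read 'e'  n5⇒n10
[23] read 'e'  n10⇒n11  ** P7@[22:23]
[24] read 'a'  n11⇒n16 (via fail)  ** P1@[24:24],P4@[22:24]
[25] read 'd'  n16⇒n23 (via fail)
[26] read 'e'  n23⇒n24  ** P6@[24:26]
[27] read 'e'  n24⇒n8 (via fail)  ** P7@[26:27]
[28] read 'b'  n8⇒n9  ** P2@[25:28]
[29] read 'b'  n9⇒n17 (via fail)
[30] read 'a'  n17⇒n18  ** P1@[30:30]
[31] read 'd'  n18⇒n19
[32] read 'b'  n19⇒n20
[33] read 'd'  n20⇒n21
[34] read 'e'  n21⇒n22  ** P5@[29:34]
[35] read 'c'  n22⇒n1 (via fail)
[36] read 'd'  n1⇒n6 (via fail)
[37] read 'b'  n6⇒n17 (via fail)
[38] read 'd'  n17⇒n6 (via fail)
[39] read 'e'  n6⇒n7
[40] read 'e'  n7⇒n8  ** P7@[39:40]
[41] read 'b'  n8⇒n9  ** P2@[38:41]
[42] read 'a'  n9⇒n18 (via fail)  ** P1@[42:42]
[43] read 'e'  n18⇒n10 (via fail)
[44] read 'e'  n10⇒n11  ** P7@[43:44]
[45] read 'c'  n11⇒n12
[46] read 'd'  n12⇒n13  ** P3@[42:46]
[47] read 'a'  n13⇒n5 (via fail)  ** P1@[47:47]
[48] read 'd'  n5⇒n23
[49] read 'e'  n23⇒n24  ** P6@[47:49]
[50] read 'b'  n24⇒n17 (via fail)
[51] read 'c'  n17⇒n1 (via fail)
[52] read 'a'  n1⇒n5 (via fail)  ** P1@[52:52]
[53] read 'e'  n5⇒n10
[54] read 'e'  n10⇒n11  ** P7@[53:54]
[55] read 'e'  n11⇒n15 (via fail)  ** P7@[54:55]
[56] read 'e'  n15⇒n15 (via fail)  ** P7@[55:56]
[57] read 'e'  n15⇒n15 (via fail)  ** P7@[56:57]
[58] read 'b'  n15⇒n17 (via fail)

Result: [[2,7],[3,2],[4,1],[6,6],[7,1],[9,6],[10,1],[12,7],[14,3],[21,1],[23,7],[24,1],[24,4],[26,6],[27,7],[28,2],[30,1],[34,5],[40,7],[41,2],[42,1],[44,7],[46,3],[47,1],[49,6],[52,1],[54,7],[55,7],[56,7],[57,7]]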